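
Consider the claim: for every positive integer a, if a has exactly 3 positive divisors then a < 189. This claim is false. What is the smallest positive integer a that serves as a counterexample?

We need the least positive integer a for which a has exactly 3 positive divisors but the claim fails.
For a = 4, 9, 25, 49, 121, 169 the conclusion holds.
a = 289: τ(289) = 3; 289 ≥ 189.

a = 289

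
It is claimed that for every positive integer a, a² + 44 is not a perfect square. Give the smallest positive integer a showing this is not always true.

For a = 1, 2, 3, 4, 5, 6, 7, 8, 9 the conclusion holds.
a = 10: 10² + 44 = 144 = 12², a perfect square.

a = 10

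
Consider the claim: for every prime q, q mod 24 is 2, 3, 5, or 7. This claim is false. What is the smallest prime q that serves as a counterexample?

A counterexample is any prime q such that the claim fails; we check each in order.
The first 4 eligible values, up to q = 7, all satisfy the conclusion.
q = 11: 11 mod 24 = 11 — not in {2, 3, 5, 7}.
Thus q = 11 disproves the claim, and no smaller q works.

q = 11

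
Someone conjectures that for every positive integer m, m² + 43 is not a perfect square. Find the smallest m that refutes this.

Check each positive integer m in order until m² + 43 is a perfect square.
For m = 1, 2, 3, 4, …, 18, 19, 20 the conclusion holds.
m = 21: 21² + 43 = 484 = 22², a perfect square.
So m = 21 is the smallest counterexample.

m = 21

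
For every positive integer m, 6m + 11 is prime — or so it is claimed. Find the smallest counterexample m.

For m = 1, 2, 3 the conclusion holds.
m = 4: 6m + 11 = 35 = 5 × 7, composite.
Thus m = 4 disproves the claim, and no smaller m works.

m = 4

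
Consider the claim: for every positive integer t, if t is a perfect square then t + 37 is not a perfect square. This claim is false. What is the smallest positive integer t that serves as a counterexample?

Check each positive integer t in order until t is a perfect square but t + 37 is a perfect square.
For t = 1, 4, 9, 16, …, 225, 256, 289 the conclusion holds.
t = 324: 324 = 18² and 324 + 37 = 361 = 19².

t = 324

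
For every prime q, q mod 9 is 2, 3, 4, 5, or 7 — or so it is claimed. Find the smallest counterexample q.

q = 17

For q = 2, 3, 5, 7, 11, 13 the conclusion holds.
q = 17: 17 mod 9 = 8 — not in {2, 3, 4, 5, 7}.
So q = 17 is the smallest counterexample.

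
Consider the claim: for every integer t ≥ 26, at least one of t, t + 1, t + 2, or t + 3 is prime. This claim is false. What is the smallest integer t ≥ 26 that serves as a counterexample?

t = 32

We need the least integer t ≥ 26 for which t, t + 1, t + 2, t + 3 are all composite.
The first 6 eligible values, up to t = 31, all satisfy the conclusion.
t = 32: 32 = 2 × 16; 33 = 3 × 11; 34 = 2 × 17; 35 = 5 × 7 — all composite.
Thus t = 32 disproves the claim, and no smaller t works.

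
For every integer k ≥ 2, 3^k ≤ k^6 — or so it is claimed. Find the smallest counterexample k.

Check each integer k ≥ 2 in order until 3^k > k^6.
The first 13 eligible values, up to k = 14, all satisfy the conclusion.
k = 15: 3^k = 14348907 and k^6 = 11390625, so 14348907 > 11390625.
Hence k = 15 is a counterexample.

k = 15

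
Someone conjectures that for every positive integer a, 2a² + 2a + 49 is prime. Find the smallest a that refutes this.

a = 6

The first 5 eligible values, up to a = 5, all satisfy the conclusion.
a = 6: 2a² + 2a + 49 = 133 = 7 × 19, composite.
Thus a = 6 disproves the claim, and no smaller a works.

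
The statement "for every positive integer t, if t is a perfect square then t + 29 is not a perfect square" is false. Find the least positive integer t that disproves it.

t = 196

A counterexample is any positive integer t such that t is a perfect square but t + 29 is a perfect square; we check each in order.
The first 13 eligible values, up to t = 169, all satisfy the conclusion.
t = 196: 196 = 14² and 196 + 29 = 225 = 15².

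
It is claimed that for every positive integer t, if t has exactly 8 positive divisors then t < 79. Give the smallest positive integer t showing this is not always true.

Check each positive integer t in order until t has exactly 8 positive divisors but the claim fails.
For t = 24, 30, 40, 42, 54, 56, 66, 70, 78 the conclusion holds.
t = 88: τ(88) = 8; 88 ≥ 79.

t = 88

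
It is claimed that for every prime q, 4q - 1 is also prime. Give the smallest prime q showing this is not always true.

q = 7

A counterexample is any prime q such that 4q - 1 is not prime; we check each in order.
For q = 2, 3, 5 the conclusion holds.
q = 7: 4q - 1 = 27 = 3 × 9, not prime.
Hence q = 7 is a counterexample.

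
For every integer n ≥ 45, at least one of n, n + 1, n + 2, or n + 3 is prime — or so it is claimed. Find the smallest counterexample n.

n = 48

Check each integer n ≥ 45 in order until n, n + 1, n + 2, n + 3 are all composite.
For n = 45, 46, 47 the conclusion holds.
n = 48: 48 = 2 × 24; 49 = 7 × 7; 50 = 2 × 25; 51 = 3 × 17 — all composite.
Hence n = 48 is a counterexample.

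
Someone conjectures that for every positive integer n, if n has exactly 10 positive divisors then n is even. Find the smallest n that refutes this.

n = 405

Check each positive integer n in order until n has exactly 10 positive divisors but n is odd.
For n = 48, 80, 112, 162, 176, 208, 272, 304, 368 the conclusion holds.
n = 405: divisors of 405: 10 divisors; 405 is odd.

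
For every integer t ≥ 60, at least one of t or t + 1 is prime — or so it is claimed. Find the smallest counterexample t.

t = 62

A counterexample is any integer t ≥ 60 such that t, t + 1 are both composite; we check each in order.
t = 60: 61 is prime.
t = 61: 61 is prime.
t = 62: 62 = 2 × 31; 63 = 3 × 21 — both composite.
Thus t = 62 disproves the claim, and no smaller t works.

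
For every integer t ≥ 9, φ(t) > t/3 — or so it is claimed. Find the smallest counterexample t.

For t = 9, 10, 11 the conclusion holds.
t = 12: φ(12) = 4 and 12/3 = 4, so φ(12) ≤ 12/3.
Hence t = 12 is a counterexample.

t = 12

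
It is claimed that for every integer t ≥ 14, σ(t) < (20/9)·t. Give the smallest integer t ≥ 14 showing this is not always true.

t = 24

A counterexample is any integer t ≥ 14 such that the claim fails; we check each in order.
For t = 14, 15, 16, 17, 18, 19, 20, 21, 22, 23 the conclusion holds.
t = 24: σ(24) = 60; 60 ≥ 160/3.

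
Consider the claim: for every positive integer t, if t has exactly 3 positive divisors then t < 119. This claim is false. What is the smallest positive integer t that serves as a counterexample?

The first 4 eligible values, up to t = 49, all satisfy the conclusion.
t = 121: τ(121) = 3; 121 ≥ 119.
So t = 121 is the smallest counterexample.

t = 121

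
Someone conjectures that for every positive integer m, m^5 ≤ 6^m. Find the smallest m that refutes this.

Check each positive integer m in order until m^5 > 6^m.
For m = 1, 2 the conclusion holds.
m = 3: m^5 = 243 and 6^m = 216, so 243 > 216.

m = 3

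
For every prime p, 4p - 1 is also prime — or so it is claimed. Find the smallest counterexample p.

p = 7

A counterexample is any prime p such that 4p - 1 is not prime; we check each in order.
p = 2: 4p - 1 = 7, prime.
p = 3: 4p - 1 = 11, prime.
p = 5: 4p - 1 = 19, prime.
p = 7: 4p - 1 = 27 = 3 × 9, not prime.
Hence p = 7 is a counterexample.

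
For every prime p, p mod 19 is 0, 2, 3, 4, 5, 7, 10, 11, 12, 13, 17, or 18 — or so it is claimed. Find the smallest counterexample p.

Check each prime p in order until the claim fails.
The first 14 eligible values, up to p = 43, all satisfy the conclusion.
p = 47: 47 mod 19 = 9 — not in {0, 2, 3, 4, 5, 7, 10, 11, 12, 13, 17, 18}.

p = 47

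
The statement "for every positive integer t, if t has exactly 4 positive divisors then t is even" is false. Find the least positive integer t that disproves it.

We need the least positive integer t for which t has exactly 4 positive divisors but t is odd.
The first 4 eligible values, up to t = 14, all satisfy the conclusion.
t = 15: divisors of 15: 1, 3, 5, 15; 15 is odd.

t = 15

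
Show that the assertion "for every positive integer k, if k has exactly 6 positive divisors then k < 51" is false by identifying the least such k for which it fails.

We need the least positive integer k for which k has exactly 6 positive divisors but the claim fails.
For k = 12, 18, 20, 28, 32, 44, 45, 50 the conclusion holds.
k = 52: τ(52) = 6; 52 ≥ 51.

k = 52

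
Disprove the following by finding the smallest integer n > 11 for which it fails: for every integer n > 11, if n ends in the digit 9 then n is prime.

n = 39

We need the least integer n > 11 for which n ends in the digit 9 but n is not prime.
n = 19: 19 ends in 9 and is prime.
n = 29: 29 ends in 9 and is prime.
n = 39: 39 ends in 9; 39 = 3 × 13, composite.
So n = 39 is the smallest counterexample.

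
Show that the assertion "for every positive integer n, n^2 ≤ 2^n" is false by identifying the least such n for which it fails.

n = 1: n^2 = 1 and 2^n = 2, so 1 ≤ 2.
n = 2: n^2 = 4 and 2^n = 4, so 4 ≤ 4.
n = 3: n^2 = 9 and 2^n = 8, so 9 > 8.

n = 3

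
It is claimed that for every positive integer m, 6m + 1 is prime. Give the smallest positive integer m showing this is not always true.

m = 4

A counterexample is any positive integer m such that 6m + 1 is not prime; we check each in order.
m = 1: 6m + 1 = 7, prime.
m = 2: 6m + 1 = 13, prime.
m = 3: 6m + 1 = 19, prime.
m = 4: 6m + 1 = 25 = 5 × 5, composite.
Thus m = 4 disproves the claim, and no smaller m works.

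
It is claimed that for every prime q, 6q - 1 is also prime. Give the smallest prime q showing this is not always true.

q = 11

We need the least prime q for which 6q - 1 is not prime.
The first 4 eligible values, up to q = 7, all satisfy the conclusion.
q = 11: 6q - 1 = 65 = 5 × 13, not prime.
Thus q = 11 disproves the claim, and no smaller q works.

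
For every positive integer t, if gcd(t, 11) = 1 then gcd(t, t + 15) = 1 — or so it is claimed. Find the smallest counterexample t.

t = 3

We need the least positive integer t for which gcd(t, 11) = 1 but gcd(t, t + 15) > 1.
t = 1: gcd(1, 16) = 1.
t = 2: gcd(2, 17) = 1.
t = 3: gcd(3, 18) = 3.
Hence t = 3 is a counterexample.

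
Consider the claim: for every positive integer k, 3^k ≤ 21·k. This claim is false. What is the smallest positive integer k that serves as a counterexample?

A counterexample is any positive integer k such that 3^k > 21·k; we check each in order.
k = 1: 3^k = 3 and 21·k = 21, so 3 ≤ 21.
k = 2: 3^k = 9 and 21·k = 42, so 9 ≤ 42.
k = 3: 3^k = 27 and 21·k = 63, so 27 ≤ 63.
k = 4: 3^k = 81 and 21·k = 84, so 81 ≤ 84.
k = 5: 3^k = 243 and 21·k = 105, so 243 > 105.

k = 5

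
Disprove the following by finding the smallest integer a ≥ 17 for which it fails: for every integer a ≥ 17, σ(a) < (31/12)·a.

A counterexample is any integer a ≥ 17 such that the claim fails; we check each in order.
The first 31 eligible values, up to a = 47, all satisfy the conclusion.
a = 48: σ(48) = 124; 124 ≥ 124.

a = 48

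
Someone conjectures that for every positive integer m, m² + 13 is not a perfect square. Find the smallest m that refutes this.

m = 6

We need the least positive integer m for which m² + 13 is a perfect square.
For m = 1, 2, 3, 4, 5 the conclusion holds.
m = 6: 6² + 13 = 49 = 7², a perfect square.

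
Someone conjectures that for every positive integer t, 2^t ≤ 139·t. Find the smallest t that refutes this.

t = 11

Check each positive integer t in order until 2^t > 139·t.
The first 10 eligible values, up to t = 10, all satisfy the conclusion.
t = 11: 2^t = 2048 and 139·t = 1529, so 2048 > 1529.
Thus t = 11 disproves the claim, and no smaller t works.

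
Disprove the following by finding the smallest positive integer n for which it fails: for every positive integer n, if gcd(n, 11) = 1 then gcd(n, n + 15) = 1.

n = 3

Check each positive integer n in order until gcd(n, 11) = 1 but gcd(n, n + 15) > 1.
For n = 1, 2 the conclusion holds.
n = 3: gcd(3, 18) = 3.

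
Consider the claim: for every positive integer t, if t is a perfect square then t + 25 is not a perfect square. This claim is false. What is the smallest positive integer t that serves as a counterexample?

Check each positive integer t in order until t is a perfect square but t + 25 is a perfect square.
For t = 1, 4, 9, 16, …, 81, 100, 121 the conclusion holds.
t = 144: 144 = 12² and 144 + 25 = 169 = 13².
So t = 144 is the smallest counterexample.

t = 144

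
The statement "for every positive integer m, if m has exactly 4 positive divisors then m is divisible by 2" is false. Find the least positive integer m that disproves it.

m = 15

Check each positive integer m in order until m has exactly 4 positive divisors but m is not divisible by 2.
m = 6: τ(6) = 4; 6 mod 2 = 0.
m = 8: τ(8) = 4; 8 mod 2 = 0.
m = 10: τ(10) = 4; 10 mod 2 = 0.
m = 14: τ(14) = 4; 14 mod 2 = 0.
m = 15: τ(15) = 4; 15 mod 2 = 1.
Hence m = 15 is a counterexample.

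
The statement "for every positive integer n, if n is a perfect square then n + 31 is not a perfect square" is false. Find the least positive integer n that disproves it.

The first 14 eligible values, up to n = 196, all satisfy the conclusion.
n = 225: 225 = 15² and 225 + 31 = 256 = 16².

n = 225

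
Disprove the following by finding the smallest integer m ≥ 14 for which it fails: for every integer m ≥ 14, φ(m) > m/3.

m = 18

A counterexample is any integer m ≥ 14 such that the claim fails; we check each in order.
The first 4 eligible values, up to m = 17, all satisfy the conclusion.
m = 18: φ(18) = 6 and 18/3 = 6, so φ(18) ≤ 18/3.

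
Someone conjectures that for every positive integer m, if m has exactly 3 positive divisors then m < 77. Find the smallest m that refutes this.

m = 121

We need the least positive integer m for which m has exactly 3 positive divisors but the claim fails.
m = 4: τ(4) = 3; 4 < 77.
m = 9: τ(9) = 3; 9 < 77.
m = 25: τ(25) = 3; 25 < 77.
m = 49: τ(49) = 3; 49 < 77.
m = 121: τ(121) = 3; 121 ≥ 77.
So m = 121 is the smallest counterexample.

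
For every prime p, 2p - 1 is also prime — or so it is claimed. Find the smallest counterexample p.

p = 5

We need the least prime p for which 2p - 1 is not prime.
p = 2: 2p - 1 = 3, prime.
p = 3: 2p - 1 = 5, prime.
p = 5: 2p - 1 = 9 = 3 × 3, not prime.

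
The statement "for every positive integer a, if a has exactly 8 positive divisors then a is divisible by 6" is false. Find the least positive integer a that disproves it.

a = 40

A counterexample is any positive integer a such that a has exactly 8 positive divisors but a is not divisible by 6; we check each in order.
For a = 24, 30 the conclusion holds.
a = 40: τ(40) = 8; 40 mod 6 = 4.
So a = 40 is the smallest counterexample.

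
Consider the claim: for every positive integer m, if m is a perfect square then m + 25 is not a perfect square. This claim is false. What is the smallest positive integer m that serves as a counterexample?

A counterexample is any positive integer m such that m is a perfect square but m + 25 is a perfect square; we check each in order.
For m = 1, 4, 9, 16, …, 81, 100, 121 the conclusion holds.
m = 144: 144 = 12² and 144 + 25 = 169 = 13².

m = 144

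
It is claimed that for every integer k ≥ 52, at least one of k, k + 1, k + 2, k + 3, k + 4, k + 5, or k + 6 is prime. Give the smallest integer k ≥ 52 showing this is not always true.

Check each integer k ≥ 52 in order until k, k + 1, k + 2, k + 3, k + 4, k + 5, k + 6 are all composite.
For k = 52, 53, 54, 55, …, 87, 88, 89 the conclusion holds.
k = 90: 90 = 2 × 45; 91 = 7 × 13; 92 = 2 × 46; 93 = 3 × 31; 94 = 2 × 47; 95 = 5 × 19; 96 = 2 × 48 — all composite.

k = 90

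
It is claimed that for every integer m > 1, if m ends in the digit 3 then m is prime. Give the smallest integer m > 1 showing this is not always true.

A counterexample is any integer m > 1 such that m ends in the digit 3 but m is not prime; we check each in order.
m = 3: 3 ends in 3 and is prime.
m = 13: 13 ends in 3 and is prime.
m = 23: 23 ends in 3 and is prime.
m = 33: 33 ends in 3; 33 = 3 × 11, composite.

m = 33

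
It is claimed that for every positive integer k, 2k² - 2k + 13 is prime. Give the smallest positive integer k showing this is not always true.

k = 3

k = 1: 2k² - 2k + 13 = 13, prime.
k = 2: 2k² - 2k + 13 = 17, prime.
k = 3: 2k² - 2k + 13 = 25 = 5 × 5, composite.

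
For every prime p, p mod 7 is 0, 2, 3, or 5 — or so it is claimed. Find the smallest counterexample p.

For p = 2, 3, 5, 7 the conclusion holds.
p = 11: 11 mod 7 = 4 — not in {0, 2, 3, 5}.
So p = 11 is the smallest counterexample.

p = 11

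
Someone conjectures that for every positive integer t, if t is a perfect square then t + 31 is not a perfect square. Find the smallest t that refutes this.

t = 225

A counterexample is any positive integer t such that t is a perfect square but t + 31 is a perfect square; we check each in order.
For t = 1, 4, 9, 16, …, 144, 169, 196 the conclusion holds.
t = 225: 225 = 15² and 225 + 31 = 256 = 16².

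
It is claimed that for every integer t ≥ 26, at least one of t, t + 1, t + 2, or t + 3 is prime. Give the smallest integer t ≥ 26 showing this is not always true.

For t = 26, 27, 28, 29, 30, 31 the conclusion holds.
t = 32: 32 = 2 × 16; 33 = 3 × 11; 34 = 2 × 17; 35 = 5 × 7 — all composite.

t = 32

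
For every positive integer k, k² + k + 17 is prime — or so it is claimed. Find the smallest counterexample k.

Check each positive integer k in order until k² + k + 17 is not prime.
For k = 1, 2, 3, 4, …, 13, 14, 15 the conclusion holds.
k = 16: k² + k + 17 = 289 = 17 × 17, composite.

k = 16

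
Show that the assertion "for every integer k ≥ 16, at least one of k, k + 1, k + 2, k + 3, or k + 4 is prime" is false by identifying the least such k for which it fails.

A counterexample is any integer k ≥ 16 such that k, k + 1, k + 2, k + 3, k + 4 are all composite; we check each in order.
For k = 16, 17, 18, 19, 20, 21, 22, 23 the conclusion holds.
k = 24: 24 = 2 × 12; 25 = 5 × 5; 26 = 2 × 13; 27 = 3 × 9; 28 = 2 × 14 — all composite.
Hence k = 24 is a counterexample.

k = 24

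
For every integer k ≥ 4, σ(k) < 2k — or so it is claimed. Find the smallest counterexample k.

k = 6

We need the least integer k ≥ 4 for which the claim fails.
k = 4: σ(4) = 7; 7 < 8.
k = 5: σ(5) = 6; 6 < 10.
k = 6: σ(6) = 12; 12 ≥ 12.
Thus k = 6 disproves the claim, and no smaller k works.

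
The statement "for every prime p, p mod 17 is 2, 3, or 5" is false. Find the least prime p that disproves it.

We need the least prime p for which the claim fails.
p = 2: 2 mod 17 = 2.
p = 3: 3 mod 17 = 3.
p = 5: 5 mod 17 = 5.
p = 7: 7 mod 17 = 7 — not in {2, 3, 5}.

p = 7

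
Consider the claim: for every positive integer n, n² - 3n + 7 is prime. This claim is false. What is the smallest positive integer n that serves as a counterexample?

A counterexample is any positive integer n such that n² - 3n + 7 is not prime; we check each in order.
n = 1: n² - 3n + 7 = 5, prime.
n = 2: n² - 3n + 7 = 5, prime.
n = 3: n² - 3n + 7 = 7, prime.
n = 4: n² - 3n + 7 = 11, prime.
n = 5: n² - 3n + 7 = 17, prime.
n = 6: n² - 3n + 7 = 25 = 5 × 5, composite.

n = 6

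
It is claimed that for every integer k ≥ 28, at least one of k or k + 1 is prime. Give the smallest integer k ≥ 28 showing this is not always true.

Check each integer k ≥ 28 in order until k, k + 1 are both composite.
The first 4 eligible values, up to k = 31, all satisfy the conclusion.
k = 32: 32 = 2 × 16; 33 = 3 × 11 — both composite.

k = 32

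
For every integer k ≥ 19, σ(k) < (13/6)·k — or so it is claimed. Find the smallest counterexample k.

A counterexample is any integer k ≥ 19 such that the claim fails; we check each in order.
k = 19: σ(19) = 20; 20 < 247/6.
k = 20: σ(20) = 42; 42 < 130/3.
k = 21: σ(21) = 32; 32 < 91/2.
k = 22: σ(22) = 36; 36 < 143/3.
k = 23: σ(23) = 24; 24 < 299/6.
k = 24: σ(24) = 60; 60 ≥ 52.
Thus k = 24 disproves the claim, and no smaller k works.

k = 24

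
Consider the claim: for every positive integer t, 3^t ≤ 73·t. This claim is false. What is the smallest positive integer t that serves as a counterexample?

t = 6

A counterexample is any positive integer t such that 3^t > 73·t; we check each in order.
The first 5 eligible values, up to t = 5, all satisfy the conclusion.
t = 6: 3^t = 729 and 73·t = 438, so 729 > 438.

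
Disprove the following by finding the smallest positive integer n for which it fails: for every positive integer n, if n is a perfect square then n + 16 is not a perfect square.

n = 9

Check each positive integer n in order until n is a perfect square but n + 16 is a perfect square.
For n = 1, 4 the conclusion holds.
n = 9: 9 = 3² and 9 + 16 = 25 = 5².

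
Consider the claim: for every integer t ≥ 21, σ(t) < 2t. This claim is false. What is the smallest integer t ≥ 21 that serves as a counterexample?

We need the least integer t ≥ 21 for which the claim fails.
For t = 21, 22, 23 the conclusion holds.
t = 24: σ(24) = 60; 60 ≥ 48.
Hence t = 24 is a counterexample.

t = 24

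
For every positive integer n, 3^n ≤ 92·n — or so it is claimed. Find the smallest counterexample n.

n = 1: 3^n = 3 and 92·n = 92, so 3 ≤ 92.
n = 2: 3^n = 9 and 92·n = 184, so 9 ≤ 184.
n = 3: 3^n = 27 and 92·n = 276, so 27 ≤ 276.
n = 4: 3^n = 81 and 92·n = 368, so 81 ≤ 368.
n = 5: 3^n = 243 and 92·n = 460, so 243 ≤ 460.
n = 6: 3^n = 729 and 92·n = 552, so 729 > 552.
So n = 6 is the smallest counterexample.

n = 6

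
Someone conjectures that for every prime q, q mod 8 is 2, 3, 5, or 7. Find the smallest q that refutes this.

Check each prime q in order until the claim fails.
For q = 2, 3, 5, 7, 11, 13 the conclusion holds.
q = 17: 17 mod 8 = 1 — not in {2, 3, 5, 7}.
Thus q = 17 disproves the claim, and no smaller q works.

q = 17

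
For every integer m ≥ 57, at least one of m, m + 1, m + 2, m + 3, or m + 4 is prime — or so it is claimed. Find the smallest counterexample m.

m = 62

The first 5 eligible values, up to m = 61, all satisfy the conclusion.
m = 62: 62 = 2 × 31; 63 = 3 × 21; 64 = 2 × 32; 65 = 5 × 13; 66 = 2 × 33 — all composite.
So m = 62 is the smallest counterexample.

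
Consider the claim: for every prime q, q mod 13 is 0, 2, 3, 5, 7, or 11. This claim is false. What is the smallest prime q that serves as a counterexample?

q = 17

For q = 2, 3, 5, 7, 11, 13 the conclusion holds.
q = 17: 17 mod 13 = 4 — not in {0, 2, 3, 5, 7, 11}.
Hence q = 17 is a counterexample.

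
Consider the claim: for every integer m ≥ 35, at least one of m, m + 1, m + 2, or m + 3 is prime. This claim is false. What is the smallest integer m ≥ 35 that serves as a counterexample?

A counterexample is any integer m ≥ 35 such that m, m + 1, m + 2, m + 3 are all composite; we check each in order.
The first 13 eligible values, up to m = 47, all satisfy the conclusion.
m = 48: 48 = 2 × 24; 49 = 7 × 7; 50 = 2 × 25; 51 = 3 × 17 — all composite.

m = 48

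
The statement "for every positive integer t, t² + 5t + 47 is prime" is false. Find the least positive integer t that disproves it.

t = 38

Check each positive integer t in order until t² + 5t + 47 is not prime.
The first 37 eligible values, up to t = 37, all satisfy the conclusion.
t = 38: t² + 5t + 47 = 1681 = 41 × 41, composite.
Hence t = 38 is a counterexample.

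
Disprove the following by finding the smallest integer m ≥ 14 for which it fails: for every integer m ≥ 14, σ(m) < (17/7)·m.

m = 24

Check each integer m ≥ 14 in order until the claim fails.
For m = 14, 15, 16, 17, 18, 19, 20, 21, 22, 23 the conclusion holds.
m = 24: σ(24) = 60; 60 ≥ 408/7.
So m = 24 is the smallest counterexample.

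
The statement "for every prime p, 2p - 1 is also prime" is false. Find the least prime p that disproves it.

p = 5

We need the least prime p for which 2p - 1 is not prime.
p = 2: 2p - 1 = 3, prime.
p = 3: 2p - 1 = 5, prime.
p = 5: 2p - 1 = 9 = 3 × 3, not prime.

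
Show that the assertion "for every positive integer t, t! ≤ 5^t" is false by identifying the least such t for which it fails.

Check each positive integer t in order until t! > 5^t.
For t = 1, 2, 3, 4, …, 9, 10, 11 the conclusion holds.
t = 12: t! = 479001600 and 5^t = 244140625, so 479001600 > 244140625.
Thus t = 12 disproves the claim, and no smaller t works.

t = 12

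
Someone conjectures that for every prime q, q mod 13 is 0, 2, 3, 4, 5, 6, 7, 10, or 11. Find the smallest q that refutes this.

q = 47

Check each prime q in order until the claim fails.
For q = 2, 3, 5, 7, …, 37, 41, 43 the conclusion holds.
q = 47: 47 mod 13 = 8 — not in {0, 2, 3, 4, 5, 6, 7, 10, 11}.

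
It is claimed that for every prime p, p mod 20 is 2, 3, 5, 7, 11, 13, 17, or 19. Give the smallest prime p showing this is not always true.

We need the least prime p for which the claim fails.
For p = 2, 3, 5, 7, 11, 13, 17, 19, 23 the conclusion holds.
p = 29: 29 mod 20 = 9 — not in {2, 3, 5, 7, 11, 13, 17, 19}.

p = 29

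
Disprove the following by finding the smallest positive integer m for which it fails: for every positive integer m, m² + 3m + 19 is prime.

m = 15

Check each positive integer m in order until m² + 3m + 19 is not prime.
For m = 1, 2, 3, 4, …, 12, 13, 14 the conclusion holds.
m = 15: m² + 3m + 19 = 289 = 17 × 17, composite.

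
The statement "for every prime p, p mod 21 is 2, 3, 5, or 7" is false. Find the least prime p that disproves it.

The first 4 eligible values, up to p = 7, all satisfy the conclusion.
p = 11: 11 mod 21 = 11 — not in {2, 3, 5, 7}.
Thus p = 11 disproves the claim, and no smaller p works.

p = 11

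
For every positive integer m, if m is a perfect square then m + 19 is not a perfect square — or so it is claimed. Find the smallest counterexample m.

A counterexample is any positive integer m such that m is a perfect square but m + 19 is a perfect square; we check each in order.
For m = 1, 4, 9, 16, 25, 36, 49, 64 the conclusion holds.
m = 81: 81 = 9² and 81 + 19 = 100 = 10².
So m = 81 is the smallest counterexample.

m = 81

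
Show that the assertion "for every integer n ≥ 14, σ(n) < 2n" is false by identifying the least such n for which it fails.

n = 18

We need the least integer n ≥ 14 for which the claim fails.
For n = 14, 15, 16, 17 the conclusion holds.
n = 18: σ(18) = 39; 39 ≥ 36.
Hence n = 18 is a counterexample.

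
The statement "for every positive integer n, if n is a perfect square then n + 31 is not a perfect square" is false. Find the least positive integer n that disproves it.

n = 225

Check each positive integer n in order until n is a perfect square but n + 31 is a perfect square.
For n = 1, 4, 9, 16, …, 144, 169, 196 the conclusion holds.
n = 225: 225 = 15² and 225 + 31 = 256 = 16².
Hence n = 225 is a counterexample.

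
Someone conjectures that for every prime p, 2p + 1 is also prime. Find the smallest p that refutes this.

p = 7

We need the least prime p for which 2p + 1 is not prime.
For p = 2, 3, 5 the conclusion holds.
p = 7: 2p + 1 = 15 = 3 × 5, not prime.
Hence p = 7 is a counterexample.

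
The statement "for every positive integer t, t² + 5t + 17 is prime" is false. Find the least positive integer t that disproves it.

t = 8

Check each positive integer t in order until t² + 5t + 17 is not prime.
t = 1: t² + 5t + 17 = 23, prime.
t = 2: t² + 5t + 17 = 31, prime.
t = 3: t² + 5t + 17 = 41, prime.
t = 4: t² + 5t + 17 = 53, prime.
t = 5: t² + 5t + 17 = 67, prime.
t = 6: t² + 5t + 17 = 83, prime.
t = 7: t² + 5t + 17 = 101, prime.
t = 8: t² + 5t + 17 = 121 = 11 × 11, composite.
So t = 8 is the smallest counterexample.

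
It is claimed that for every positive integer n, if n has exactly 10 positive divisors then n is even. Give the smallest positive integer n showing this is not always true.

n = 405

We need the least positive integer n for which n has exactly 10 positive divisors but n is odd.
The first 9 eligible values, up to n = 368, all satisfy the conclusion.
n = 405: divisors of 405: 10 divisors; 405 is odd.
So n = 405 is the smallest counterexample.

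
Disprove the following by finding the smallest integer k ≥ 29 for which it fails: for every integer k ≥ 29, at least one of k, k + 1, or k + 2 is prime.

k = 32

A counterexample is any integer k ≥ 29 such that k, k + 1, k + 2 are all composite; we check each in order.
For k = 29, 30, 31 the conclusion holds.
k = 32: 32 = 2 × 16; 33 = 3 × 11; 34 = 2 × 17 — all composite.
Thus k = 32 disproves the claim, and no smaller k works.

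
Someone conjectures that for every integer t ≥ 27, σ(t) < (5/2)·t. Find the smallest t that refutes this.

Check each integer t ≥ 27 in order until the claim fails.
The first 9 eligible values, up to t = 35, all satisfy the conclusion.
t = 36: σ(36) = 91; 91 ≥ 90.

t = 36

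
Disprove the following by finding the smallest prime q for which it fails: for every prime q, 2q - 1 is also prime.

q = 5

Check each prime q in order until 2q - 1 is not prime.
For q = 2, 3 the conclusion holds.
q = 5: 2q - 1 = 9 = 3 × 3, not prime.
So q = 5 is the smallest counterexample.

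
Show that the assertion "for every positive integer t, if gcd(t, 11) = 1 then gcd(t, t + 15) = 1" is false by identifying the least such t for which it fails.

We need the least positive integer t for which gcd(t, 11) = 1 but gcd(t, t + 15) > 1.
For t = 1, 2 the conclusion holds.
t = 3: gcd(3, 18) = 3.

t = 3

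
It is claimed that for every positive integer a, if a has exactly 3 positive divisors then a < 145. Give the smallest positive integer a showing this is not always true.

Check each positive integer a in order until a has exactly 3 positive divisors but the claim fails.
For a = 4, 9, 25, 49, 121 the conclusion holds.
a = 169: τ(169) = 3; 169 ≥ 145.
Thus a = 169 disproves the claim, and no smaller a works.

a = 169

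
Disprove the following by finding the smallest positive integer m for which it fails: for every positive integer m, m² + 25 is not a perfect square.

m = 12

We need the least positive integer m for which m² + 25 is a perfect square.
For m = 1, 2, 3, 4, …, 9, 10, 11 the conclusion holds.
m = 12: 12² + 25 = 169 = 13², a perfect square.
Hence m = 12 is a counterexample.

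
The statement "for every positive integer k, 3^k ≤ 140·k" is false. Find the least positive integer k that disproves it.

k = 1: 3^k = 3 and 140·k = 140, so 3 ≤ 140.
k = 2: 3^k = 9 and 140·k = 280, so 9 ≤ 280.
k = 3: 3^k = 27 and 140·k = 420, so 27 ≤ 420.
k = 4: 3^k = 81 and 140·k = 560, so 81 ≤ 560.
k = 5: 3^k = 243 and 140·k = 700, so 243 ≤ 700.
k = 6: 3^k = 729 and 140·k = 840, so 729 ≤ 840.
k = 7: 3^k = 2187 and 140·k = 980, so 2187 > 980.

k = 7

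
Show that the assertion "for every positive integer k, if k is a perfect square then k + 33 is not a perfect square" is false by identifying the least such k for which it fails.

k = 16

Check each positive integer k in order until k is a perfect square but k + 33 is a perfect square.
For k = 1, 4, 9 the conclusion holds.
k = 16: 16 = 4² and 16 + 33 = 49 = 7².
Thus k = 16 disproves the claim, and no smaller k works.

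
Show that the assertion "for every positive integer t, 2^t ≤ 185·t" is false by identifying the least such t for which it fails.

The first 10 eligible values, up to t = 10, all satisfy the conclusion.
t = 11: 2^t = 2048 and 185·t = 2035, so 2048 > 2035.
So t = 11 is the smallest counterexample.

t = 11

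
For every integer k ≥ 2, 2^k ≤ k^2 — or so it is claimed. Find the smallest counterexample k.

Check each integer k ≥ 2 in order until 2^k > k^2.
For k = 2, 3, 4 the conclusion holds.
k = 5: 2^k = 32 and k^2 = 25, so 32 > 25.
Thus k = 5 disproves the claim, and no smaller k works.

k = 5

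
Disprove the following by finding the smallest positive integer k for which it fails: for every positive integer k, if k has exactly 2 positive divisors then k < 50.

k = 53

We need the least positive integer k for which k has exactly 2 positive divisors but the claim fails.
For k = 2, 3, 5, 7, …, 41, 43, 47 the conclusion holds.
k = 53: τ(53) = 2; 53 ≥ 50.
Hence k = 53 is a counterexample.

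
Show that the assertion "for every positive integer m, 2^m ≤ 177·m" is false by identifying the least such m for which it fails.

m = 11

We need the least positive integer m for which 2^m > 177·m.
The first 10 eligible values, up to m = 10, all satisfy the conclusion.
m = 11: 2^m = 2048 and 177·m = 1947, so 2048 > 1947.
Hence m = 11 is a counterexample.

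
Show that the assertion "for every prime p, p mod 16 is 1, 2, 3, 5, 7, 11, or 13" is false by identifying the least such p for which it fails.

p = 31

For p = 2, 3, 5, 7, 11, 13, 17, 19, 23, 29 the conclusion holds.
p = 31: 31 mod 16 = 15 — not in {1, 2, 3, 5, 7, 11, 13}.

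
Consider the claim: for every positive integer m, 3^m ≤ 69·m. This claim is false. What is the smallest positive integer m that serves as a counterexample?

A counterexample is any positive integer m such that 3^m > 69·m; we check each in order.
The first 5 eligible values, up to m = 5, all satisfy the conclusion.
m = 6: 3^m = 729 and 69·m = 414, so 729 > 414.
Hence m = 6 is a counterexample.

m = 6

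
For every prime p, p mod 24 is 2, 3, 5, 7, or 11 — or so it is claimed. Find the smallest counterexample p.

p = 13

For p = 2, 3, 5, 7, 11 the conclusion holds.
p = 13: 13 mod 24 = 13 — not in {2, 3, 5, 7, 11}.
So p = 13 is the smallest counterexample.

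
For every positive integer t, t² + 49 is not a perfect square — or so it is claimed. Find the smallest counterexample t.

t = 24

We need the least positive integer t for which t² + 49 is a perfect square.
For t = 1, 2, 3, 4, …, 21, 22, 23 the conclusion holds.
t = 24: 24² + 49 = 625 = 25², a perfect square.
So t = 24 is the smallest counterexample.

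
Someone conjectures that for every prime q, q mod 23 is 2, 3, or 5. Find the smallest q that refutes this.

q = 2: 2 mod 23 = 2.
q = 3: 3 mod 23 = 3.
q = 5: 5 mod 23 = 5.
q = 7: 7 mod 23 = 7 — not in {2, 3, 5}.
Hence q = 7 is a counterexample.

q = 7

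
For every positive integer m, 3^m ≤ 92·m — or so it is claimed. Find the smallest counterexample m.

We need the least positive integer m for which 3^m > 92·m.
The first 5 eligible values, up to m = 5, all satisfy the conclusion.
m = 6: 3^m = 729 and 92·m = 552, so 729 > 552.

m = 6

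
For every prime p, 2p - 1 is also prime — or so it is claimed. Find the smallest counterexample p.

For p = 2, 3 the conclusion holds.
p = 5: 2p - 1 = 9 = 3 × 3, not prime.
Thus p = 5 disproves the claim, and no smaller p works.

p = 5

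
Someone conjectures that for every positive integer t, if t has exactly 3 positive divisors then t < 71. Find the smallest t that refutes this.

t = 121

Check each positive integer t in order until t has exactly 3 positive divisors but the claim fails.
t = 4: τ(4) = 3; 4 < 71.
t = 9: τ(9) = 3; 9 < 71.
t = 25: τ(25) = 3; 25 < 71.
t = 49: τ(49) = 3; 49 < 71.
t = 121: τ(121) = 3; 121 ≥ 71.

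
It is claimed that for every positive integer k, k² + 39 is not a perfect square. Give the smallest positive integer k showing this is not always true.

k = 5

We need the least positive integer k for which k² + 39 is a perfect square.
The first 4 eligible values, up to k = 4, all satisfy the conclusion.
k = 5: 5² + 39 = 64 = 8², a perfect square.
So k = 5 is the smallest counterexample.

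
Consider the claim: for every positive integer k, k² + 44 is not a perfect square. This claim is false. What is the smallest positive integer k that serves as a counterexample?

The first 9 eligible values, up to k = 9, all satisfy the conclusion.
k = 10: 10² + 44 = 144 = 12², a perfect square.

k = 10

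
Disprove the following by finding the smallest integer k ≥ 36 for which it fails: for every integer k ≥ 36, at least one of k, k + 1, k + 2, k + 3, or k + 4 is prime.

A counterexample is any integer k ≥ 36 such that k, k + 1, k + 2, k + 3, k + 4 are all composite; we check each in order.
For k = 36, 37, 38, 39, …, 45, 46, 47 the conclusion holds.
k = 48: 48 = 2 × 24; 49 = 7 × 7; 50 = 2 × 25; 51 = 3 × 17; 52 = 2 × 26 — all composite.
Thus k = 48 disproves the claim, and no smaller k works.

k = 48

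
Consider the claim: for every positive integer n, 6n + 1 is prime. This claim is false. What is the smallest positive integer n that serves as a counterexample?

n = 1: 6n + 1 = 7, prime.
n = 2: 6n + 1 = 13, prime.
n = 3: 6n + 1 = 19, prime.
n = 4: 6n + 1 = 25 = 5 × 5, composite.
So n = 4 is the smallest counterexample.

n = 4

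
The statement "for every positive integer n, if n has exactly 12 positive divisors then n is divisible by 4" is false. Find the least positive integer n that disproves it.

n = 90

n = 60: τ(60) = 12; 60 mod 4 = 0.
n = 72: τ(72) = 12; 72 mod 4 = 0.
n = 84: τ(84) = 12; 84 mod 4 = 0.
n = 90: τ(90) = 12; 90 mod 4 = 2.
Hence n = 90 is a counterexample.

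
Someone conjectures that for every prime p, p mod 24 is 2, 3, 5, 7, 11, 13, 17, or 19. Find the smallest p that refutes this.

p = 23

The first 8 eligible values, up to p = 19, all satisfy the conclusion.
p = 23: 23 mod 24 = 23 — not in {2, 3, 5, 7, 11, 13, 17, 19}.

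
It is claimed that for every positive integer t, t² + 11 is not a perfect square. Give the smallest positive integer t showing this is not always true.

t = 5

t = 1: 1² + 11 = 12, not a perfect square.
t = 2: 2² + 11 = 15, not a perfect square.
t = 3: 3² + 11 = 20, not a perfect square.
t = 4: 4² + 11 = 27, not a perfect square.
t = 5: 5² + 11 = 36 = 6², a perfect square.
Hence t = 5 is a counterexample.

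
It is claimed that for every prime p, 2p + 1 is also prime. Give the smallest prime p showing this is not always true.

Check each prime p in order until 2p + 1 is not prime.
p = 2: 2p + 1 = 5, prime.
p = 3: 2p + 1 = 7, prime.
p = 5: 2p + 1 = 11, prime.
p = 7: 2p + 1 = 15 = 3 × 5, not prime.

p = 7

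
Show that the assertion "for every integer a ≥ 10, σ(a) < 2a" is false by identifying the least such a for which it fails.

a = 12

Check each integer a ≥ 10 in order until the claim fails.
a = 10: σ(10) = 18; 18 < 20.
a = 11: σ(11) = 12; 12 < 22.
a = 12: σ(12) = 28; 28 ≥ 24.
Thus a = 12 disproves the claim, and no smaller a works.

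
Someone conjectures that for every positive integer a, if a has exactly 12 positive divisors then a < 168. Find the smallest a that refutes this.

a = 198

Check each positive integer a in order until a has exactly 12 positive divisors but the claim fails.
For a = 60, 72, 84, 90, …, 150, 156, 160 the conclusion holds.
a = 198: τ(198) = 12; 198 ≥ 168.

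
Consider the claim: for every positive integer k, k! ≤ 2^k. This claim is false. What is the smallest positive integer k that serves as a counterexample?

Check each positive integer k in order until k! > 2^k.
For k = 1, 2, 3 the conclusion holds.
k = 4: k! = 24 and 2^k = 16, so 24 > 16.
Thus k = 4 disproves the claim, and no smaller k works.

k = 4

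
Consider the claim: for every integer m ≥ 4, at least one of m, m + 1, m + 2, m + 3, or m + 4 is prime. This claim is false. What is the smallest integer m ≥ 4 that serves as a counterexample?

We need the least integer m ≥ 4 for which m, m + 1, m + 2, m + 3, m + 4 are all composite.
For m = 4, 5, 6, 7, …, 21, 22, 23 the conclusion holds.
m = 24: 24 = 2 × 12; 25 = 5 × 5; 26 = 2 × 13; 27 = 3 × 9; 28 = 2 × 14 — all composite.

m = 24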